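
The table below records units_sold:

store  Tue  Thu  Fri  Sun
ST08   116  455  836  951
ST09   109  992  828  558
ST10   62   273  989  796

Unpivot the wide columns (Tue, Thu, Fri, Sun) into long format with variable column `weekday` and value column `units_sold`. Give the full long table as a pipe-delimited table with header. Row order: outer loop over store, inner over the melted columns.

| store | weekday | units_sold |
| ST08 | Tue | 116 |
| ST08 | Thu | 455 |
| ST08 | Fri | 836 |
| ST08 | Sun | 951 |
| ST09 | Tue | 109 |
| ST09 | Thu | 992 |
| ST09 | Fri | 828 |
| ST09 | Sun | 558 |
| ST10 | Tue | 62 |
| ST10 | Thu | 273 |
| ST10 | Fri | 989 |
| ST10 | Sun | 796 |

Each (store, column) pair becomes one row: 3 × 4 = 12 rows.
For example, (ST08, Tue) → units_sold=116.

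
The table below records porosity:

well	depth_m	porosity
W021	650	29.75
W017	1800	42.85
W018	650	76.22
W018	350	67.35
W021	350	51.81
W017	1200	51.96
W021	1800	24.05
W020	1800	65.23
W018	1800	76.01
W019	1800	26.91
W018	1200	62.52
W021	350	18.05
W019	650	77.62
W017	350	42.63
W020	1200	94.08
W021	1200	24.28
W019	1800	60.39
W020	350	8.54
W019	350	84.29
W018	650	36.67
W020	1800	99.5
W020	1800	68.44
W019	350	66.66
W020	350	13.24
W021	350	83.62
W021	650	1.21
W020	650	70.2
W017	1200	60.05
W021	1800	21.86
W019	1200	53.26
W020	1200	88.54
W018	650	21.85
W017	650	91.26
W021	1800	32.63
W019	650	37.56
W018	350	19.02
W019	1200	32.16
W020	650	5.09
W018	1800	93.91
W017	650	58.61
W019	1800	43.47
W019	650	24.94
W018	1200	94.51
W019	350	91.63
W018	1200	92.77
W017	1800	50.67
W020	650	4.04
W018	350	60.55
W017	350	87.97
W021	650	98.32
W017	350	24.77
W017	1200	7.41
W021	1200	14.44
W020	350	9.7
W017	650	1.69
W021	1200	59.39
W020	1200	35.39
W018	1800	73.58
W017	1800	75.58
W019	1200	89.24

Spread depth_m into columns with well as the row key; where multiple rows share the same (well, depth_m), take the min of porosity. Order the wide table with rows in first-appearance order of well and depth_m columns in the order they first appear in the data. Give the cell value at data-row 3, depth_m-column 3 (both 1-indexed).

19.02

With rows in first-appearance order of well, row 3 is well=W018. depth_m columns in first-appearance order: 650, 1800, 350, 1200; column 3 is 350.
Long rows with well=W018, depth_m=350: min(67.35, 19.02, 60.55) = 19.02.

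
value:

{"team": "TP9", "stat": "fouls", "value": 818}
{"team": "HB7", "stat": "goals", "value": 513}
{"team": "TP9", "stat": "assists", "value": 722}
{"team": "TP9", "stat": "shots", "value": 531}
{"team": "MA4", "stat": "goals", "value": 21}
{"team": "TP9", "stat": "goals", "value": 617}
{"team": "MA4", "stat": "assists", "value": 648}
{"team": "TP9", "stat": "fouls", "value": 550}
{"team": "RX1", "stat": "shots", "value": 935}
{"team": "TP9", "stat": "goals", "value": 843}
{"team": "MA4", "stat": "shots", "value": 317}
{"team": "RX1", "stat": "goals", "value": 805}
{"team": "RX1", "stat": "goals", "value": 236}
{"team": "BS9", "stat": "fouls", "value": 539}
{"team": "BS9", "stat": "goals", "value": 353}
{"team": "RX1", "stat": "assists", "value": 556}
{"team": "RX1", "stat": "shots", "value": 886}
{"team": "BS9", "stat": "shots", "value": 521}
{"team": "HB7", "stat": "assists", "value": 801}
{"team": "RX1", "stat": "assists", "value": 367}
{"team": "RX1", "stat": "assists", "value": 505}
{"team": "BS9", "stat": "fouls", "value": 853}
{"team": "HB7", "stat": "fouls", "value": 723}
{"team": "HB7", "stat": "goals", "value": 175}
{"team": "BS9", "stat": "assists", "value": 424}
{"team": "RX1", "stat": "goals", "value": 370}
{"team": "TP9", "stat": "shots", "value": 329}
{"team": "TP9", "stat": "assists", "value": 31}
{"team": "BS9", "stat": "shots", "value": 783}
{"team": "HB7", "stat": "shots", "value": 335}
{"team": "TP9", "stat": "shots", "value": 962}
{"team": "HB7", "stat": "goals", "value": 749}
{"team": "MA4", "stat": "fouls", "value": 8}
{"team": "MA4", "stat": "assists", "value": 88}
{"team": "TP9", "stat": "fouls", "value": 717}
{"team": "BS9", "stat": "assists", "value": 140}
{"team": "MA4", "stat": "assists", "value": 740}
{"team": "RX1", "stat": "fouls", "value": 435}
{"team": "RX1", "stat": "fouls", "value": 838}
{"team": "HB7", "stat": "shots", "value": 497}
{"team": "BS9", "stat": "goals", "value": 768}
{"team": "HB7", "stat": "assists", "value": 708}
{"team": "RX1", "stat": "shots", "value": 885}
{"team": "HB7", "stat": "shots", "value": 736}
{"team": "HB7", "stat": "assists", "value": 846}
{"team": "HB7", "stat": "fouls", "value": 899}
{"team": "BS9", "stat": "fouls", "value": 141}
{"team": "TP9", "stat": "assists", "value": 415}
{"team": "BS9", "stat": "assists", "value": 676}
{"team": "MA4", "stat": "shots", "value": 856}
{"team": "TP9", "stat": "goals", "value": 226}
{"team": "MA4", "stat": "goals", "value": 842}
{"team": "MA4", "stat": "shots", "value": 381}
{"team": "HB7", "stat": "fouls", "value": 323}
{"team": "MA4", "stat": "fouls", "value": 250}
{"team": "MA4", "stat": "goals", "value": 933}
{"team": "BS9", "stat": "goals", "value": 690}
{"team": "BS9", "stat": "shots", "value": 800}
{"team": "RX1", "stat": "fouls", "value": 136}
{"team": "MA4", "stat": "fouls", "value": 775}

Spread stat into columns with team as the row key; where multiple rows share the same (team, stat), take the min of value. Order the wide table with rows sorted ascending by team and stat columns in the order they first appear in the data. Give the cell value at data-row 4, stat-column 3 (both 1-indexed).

367

With rows sorted ascending by team, row 4 is team=RX1. stat columns in first-appearance order: fouls, goals, assists, shots; column 3 is assists.
Long rows with team=RX1, stat=assists: min(556, 367, 505) = 367.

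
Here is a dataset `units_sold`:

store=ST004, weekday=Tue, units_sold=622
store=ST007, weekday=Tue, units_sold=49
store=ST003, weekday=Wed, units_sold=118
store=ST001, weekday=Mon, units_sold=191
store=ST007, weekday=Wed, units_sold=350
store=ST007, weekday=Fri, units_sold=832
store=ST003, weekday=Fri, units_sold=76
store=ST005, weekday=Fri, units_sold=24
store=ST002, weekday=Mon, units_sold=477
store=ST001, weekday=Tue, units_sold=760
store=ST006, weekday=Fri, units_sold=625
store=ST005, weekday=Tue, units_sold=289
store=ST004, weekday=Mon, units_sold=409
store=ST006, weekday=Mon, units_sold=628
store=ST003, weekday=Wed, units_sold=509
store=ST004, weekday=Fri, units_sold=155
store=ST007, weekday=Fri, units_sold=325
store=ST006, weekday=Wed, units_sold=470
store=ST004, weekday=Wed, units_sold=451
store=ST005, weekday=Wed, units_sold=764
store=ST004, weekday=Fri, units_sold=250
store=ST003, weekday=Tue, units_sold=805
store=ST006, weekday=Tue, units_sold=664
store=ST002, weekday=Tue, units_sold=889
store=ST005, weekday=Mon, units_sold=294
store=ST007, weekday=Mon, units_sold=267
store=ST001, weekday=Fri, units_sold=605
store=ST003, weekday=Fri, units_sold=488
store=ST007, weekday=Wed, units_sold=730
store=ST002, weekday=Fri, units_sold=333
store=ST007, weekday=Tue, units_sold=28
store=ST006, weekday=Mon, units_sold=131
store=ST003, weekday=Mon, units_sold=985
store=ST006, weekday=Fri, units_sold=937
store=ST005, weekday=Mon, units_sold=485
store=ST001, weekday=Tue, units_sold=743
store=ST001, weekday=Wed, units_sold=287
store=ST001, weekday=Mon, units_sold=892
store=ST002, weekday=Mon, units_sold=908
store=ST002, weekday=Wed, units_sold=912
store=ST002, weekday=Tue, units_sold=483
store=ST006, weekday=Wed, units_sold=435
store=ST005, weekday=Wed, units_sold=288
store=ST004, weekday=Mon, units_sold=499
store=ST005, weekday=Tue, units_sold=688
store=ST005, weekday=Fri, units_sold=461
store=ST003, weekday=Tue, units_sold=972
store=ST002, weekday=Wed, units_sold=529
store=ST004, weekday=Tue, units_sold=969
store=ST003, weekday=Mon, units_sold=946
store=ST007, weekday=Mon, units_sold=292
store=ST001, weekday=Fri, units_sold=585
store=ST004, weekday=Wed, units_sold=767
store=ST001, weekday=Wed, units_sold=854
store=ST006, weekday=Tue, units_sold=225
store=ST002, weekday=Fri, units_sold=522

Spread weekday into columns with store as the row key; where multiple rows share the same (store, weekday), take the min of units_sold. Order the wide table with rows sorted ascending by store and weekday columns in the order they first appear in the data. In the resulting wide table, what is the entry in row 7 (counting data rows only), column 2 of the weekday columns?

With rows sorted ascending by store, row 7 is store=ST007. weekday columns in first-appearance order: Tue, Wed, Mon, Fri; column 2 is Wed.
Long rows with store=ST007, weekday=Wed: min(350, 730) = 350.

350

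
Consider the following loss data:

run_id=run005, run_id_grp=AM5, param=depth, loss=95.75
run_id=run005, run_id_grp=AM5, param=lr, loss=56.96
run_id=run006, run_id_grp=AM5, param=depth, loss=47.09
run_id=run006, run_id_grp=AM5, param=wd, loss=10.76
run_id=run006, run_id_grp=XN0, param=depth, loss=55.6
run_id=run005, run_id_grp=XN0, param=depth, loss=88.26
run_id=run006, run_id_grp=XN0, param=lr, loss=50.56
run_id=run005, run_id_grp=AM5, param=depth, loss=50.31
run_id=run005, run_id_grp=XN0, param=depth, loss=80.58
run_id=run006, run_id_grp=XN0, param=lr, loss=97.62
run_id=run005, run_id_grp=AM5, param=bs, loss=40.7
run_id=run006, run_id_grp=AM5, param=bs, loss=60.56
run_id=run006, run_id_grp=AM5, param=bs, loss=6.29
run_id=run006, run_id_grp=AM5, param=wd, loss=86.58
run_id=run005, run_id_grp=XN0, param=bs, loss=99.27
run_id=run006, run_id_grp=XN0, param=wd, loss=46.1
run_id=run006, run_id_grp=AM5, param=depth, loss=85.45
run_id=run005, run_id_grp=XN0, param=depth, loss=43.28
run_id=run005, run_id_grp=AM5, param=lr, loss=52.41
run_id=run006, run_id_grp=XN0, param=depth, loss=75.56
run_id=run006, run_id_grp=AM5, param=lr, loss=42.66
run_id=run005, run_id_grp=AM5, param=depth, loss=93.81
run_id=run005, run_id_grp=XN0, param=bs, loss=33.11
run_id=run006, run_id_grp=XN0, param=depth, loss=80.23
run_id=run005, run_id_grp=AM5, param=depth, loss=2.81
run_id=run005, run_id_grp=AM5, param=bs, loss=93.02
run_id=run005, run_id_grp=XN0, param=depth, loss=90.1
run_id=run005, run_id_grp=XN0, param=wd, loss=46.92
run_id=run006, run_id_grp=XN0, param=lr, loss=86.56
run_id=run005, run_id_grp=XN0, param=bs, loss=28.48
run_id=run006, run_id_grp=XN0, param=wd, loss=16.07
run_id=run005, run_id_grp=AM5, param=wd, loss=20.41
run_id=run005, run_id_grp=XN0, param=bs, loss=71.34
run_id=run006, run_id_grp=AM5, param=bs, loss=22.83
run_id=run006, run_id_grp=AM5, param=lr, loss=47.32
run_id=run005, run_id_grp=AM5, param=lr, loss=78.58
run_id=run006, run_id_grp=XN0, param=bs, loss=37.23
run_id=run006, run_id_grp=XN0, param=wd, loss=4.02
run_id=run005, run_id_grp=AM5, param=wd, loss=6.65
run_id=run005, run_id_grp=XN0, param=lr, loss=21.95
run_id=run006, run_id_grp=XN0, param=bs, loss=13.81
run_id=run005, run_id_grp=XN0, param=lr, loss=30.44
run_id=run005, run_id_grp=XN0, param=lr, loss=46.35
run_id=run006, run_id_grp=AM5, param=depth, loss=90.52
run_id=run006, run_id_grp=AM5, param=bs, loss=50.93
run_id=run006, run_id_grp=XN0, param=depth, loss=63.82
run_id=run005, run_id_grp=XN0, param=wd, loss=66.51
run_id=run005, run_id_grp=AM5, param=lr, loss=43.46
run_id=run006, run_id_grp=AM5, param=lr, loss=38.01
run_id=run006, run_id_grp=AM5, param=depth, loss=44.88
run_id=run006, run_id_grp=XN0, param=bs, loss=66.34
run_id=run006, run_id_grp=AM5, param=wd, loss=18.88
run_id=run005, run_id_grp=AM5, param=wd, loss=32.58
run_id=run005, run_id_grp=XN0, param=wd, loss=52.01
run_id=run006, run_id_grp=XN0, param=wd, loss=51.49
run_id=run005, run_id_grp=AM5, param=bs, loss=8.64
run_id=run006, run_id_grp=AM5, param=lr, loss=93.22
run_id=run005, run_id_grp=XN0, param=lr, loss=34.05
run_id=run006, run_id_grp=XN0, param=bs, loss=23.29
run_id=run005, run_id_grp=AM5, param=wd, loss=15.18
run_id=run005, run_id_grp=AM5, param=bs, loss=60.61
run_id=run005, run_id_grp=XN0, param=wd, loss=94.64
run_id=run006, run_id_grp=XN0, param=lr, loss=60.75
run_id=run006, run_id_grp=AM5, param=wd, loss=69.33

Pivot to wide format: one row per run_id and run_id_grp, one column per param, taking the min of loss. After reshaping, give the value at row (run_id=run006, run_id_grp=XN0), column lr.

Rows with run_id=run006, run_id_grp=XN0 and param=lr: loss values are 50.56, 97.62, 86.56, 60.75.
min(50.56, 97.62, 86.56, 60.75) = 50.56.

50.56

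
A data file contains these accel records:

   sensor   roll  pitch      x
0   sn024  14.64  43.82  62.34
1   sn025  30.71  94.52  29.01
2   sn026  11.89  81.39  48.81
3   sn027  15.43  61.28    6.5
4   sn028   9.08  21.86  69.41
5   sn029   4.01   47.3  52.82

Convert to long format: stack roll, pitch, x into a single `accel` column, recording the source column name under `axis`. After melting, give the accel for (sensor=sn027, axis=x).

Unpivoting turns each (sensor, wide-column) pair into one long row.
The wide cell at row sn027, column x holds 6.5, so the long row (sn027, x) has accel=6.5.

6.5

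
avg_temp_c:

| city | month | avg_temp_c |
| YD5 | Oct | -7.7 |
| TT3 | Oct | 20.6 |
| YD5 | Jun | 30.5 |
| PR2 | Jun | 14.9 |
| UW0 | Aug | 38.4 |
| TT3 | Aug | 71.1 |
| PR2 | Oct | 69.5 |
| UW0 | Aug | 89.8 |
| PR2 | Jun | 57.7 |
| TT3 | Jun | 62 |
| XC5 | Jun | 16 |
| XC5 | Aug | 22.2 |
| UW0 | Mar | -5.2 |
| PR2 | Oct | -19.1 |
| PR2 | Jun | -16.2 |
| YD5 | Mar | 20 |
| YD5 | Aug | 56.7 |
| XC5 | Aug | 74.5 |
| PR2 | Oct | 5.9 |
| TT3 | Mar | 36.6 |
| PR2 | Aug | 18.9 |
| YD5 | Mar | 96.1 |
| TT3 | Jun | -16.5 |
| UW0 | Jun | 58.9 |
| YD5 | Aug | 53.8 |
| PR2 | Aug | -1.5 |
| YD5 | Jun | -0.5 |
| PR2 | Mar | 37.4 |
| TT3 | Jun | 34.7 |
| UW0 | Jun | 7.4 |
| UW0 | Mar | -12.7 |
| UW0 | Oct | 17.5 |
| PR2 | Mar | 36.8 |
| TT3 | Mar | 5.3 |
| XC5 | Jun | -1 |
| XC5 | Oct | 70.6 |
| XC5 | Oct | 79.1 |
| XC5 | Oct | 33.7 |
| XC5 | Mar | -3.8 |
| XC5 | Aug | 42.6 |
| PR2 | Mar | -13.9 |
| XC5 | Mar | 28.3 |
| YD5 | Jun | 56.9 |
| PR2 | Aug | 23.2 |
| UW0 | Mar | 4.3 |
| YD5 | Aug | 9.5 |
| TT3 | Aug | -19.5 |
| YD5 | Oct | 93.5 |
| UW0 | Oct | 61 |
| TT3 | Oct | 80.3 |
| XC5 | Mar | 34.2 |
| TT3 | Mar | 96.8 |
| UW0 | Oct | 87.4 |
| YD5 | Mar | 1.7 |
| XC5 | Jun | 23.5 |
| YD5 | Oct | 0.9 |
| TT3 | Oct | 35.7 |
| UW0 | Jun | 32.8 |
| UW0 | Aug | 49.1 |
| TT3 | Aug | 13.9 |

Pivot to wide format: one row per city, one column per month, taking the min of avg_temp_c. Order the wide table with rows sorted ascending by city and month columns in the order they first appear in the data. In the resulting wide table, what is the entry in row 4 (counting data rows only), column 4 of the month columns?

-3.8

With rows sorted ascending by city, row 4 is city=XC5. month columns in first-appearance order: Oct, Jun, Aug, Mar; column 4 is Mar.
Long rows with city=XC5, month=Mar: min(-3.8, 28.3, 34.2) = -3.8.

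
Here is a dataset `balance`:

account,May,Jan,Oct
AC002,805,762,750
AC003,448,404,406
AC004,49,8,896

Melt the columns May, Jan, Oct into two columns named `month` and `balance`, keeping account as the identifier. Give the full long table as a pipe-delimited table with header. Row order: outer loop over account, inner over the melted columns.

Each (account, column) pair becomes one row: 3 × 3 = 9 rows.
For example, (AC002, May) → balance=805.

| account | month | balance |
| AC002 | May | 805 |
| AC002 | Jan | 762 |
| AC002 | Oct | 750 |
| AC003 | May | 448 |
| AC003 | Jan | 404 |
| AC003 | Oct | 406 |
| AC004 | May | 49 |
| AC004 | Jan | 8 |
| AC004 | Oct | 896 |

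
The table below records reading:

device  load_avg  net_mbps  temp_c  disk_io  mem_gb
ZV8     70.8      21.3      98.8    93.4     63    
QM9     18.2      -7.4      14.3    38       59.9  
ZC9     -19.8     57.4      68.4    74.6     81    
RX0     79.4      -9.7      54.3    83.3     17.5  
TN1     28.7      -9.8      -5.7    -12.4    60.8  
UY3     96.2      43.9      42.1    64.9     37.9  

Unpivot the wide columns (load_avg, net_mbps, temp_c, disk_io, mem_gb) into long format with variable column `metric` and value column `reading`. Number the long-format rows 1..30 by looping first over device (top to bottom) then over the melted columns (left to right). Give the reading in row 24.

-12.4

30 rows total (6 × 5). Row 24: index ⌊(24-1)/5⌋ = 4 into device → TN1; (24-1) mod 5 = 3 into the melted columns → disk_io.
So row 24 is (TN1, disk_io, -12.4); reading = -12.4.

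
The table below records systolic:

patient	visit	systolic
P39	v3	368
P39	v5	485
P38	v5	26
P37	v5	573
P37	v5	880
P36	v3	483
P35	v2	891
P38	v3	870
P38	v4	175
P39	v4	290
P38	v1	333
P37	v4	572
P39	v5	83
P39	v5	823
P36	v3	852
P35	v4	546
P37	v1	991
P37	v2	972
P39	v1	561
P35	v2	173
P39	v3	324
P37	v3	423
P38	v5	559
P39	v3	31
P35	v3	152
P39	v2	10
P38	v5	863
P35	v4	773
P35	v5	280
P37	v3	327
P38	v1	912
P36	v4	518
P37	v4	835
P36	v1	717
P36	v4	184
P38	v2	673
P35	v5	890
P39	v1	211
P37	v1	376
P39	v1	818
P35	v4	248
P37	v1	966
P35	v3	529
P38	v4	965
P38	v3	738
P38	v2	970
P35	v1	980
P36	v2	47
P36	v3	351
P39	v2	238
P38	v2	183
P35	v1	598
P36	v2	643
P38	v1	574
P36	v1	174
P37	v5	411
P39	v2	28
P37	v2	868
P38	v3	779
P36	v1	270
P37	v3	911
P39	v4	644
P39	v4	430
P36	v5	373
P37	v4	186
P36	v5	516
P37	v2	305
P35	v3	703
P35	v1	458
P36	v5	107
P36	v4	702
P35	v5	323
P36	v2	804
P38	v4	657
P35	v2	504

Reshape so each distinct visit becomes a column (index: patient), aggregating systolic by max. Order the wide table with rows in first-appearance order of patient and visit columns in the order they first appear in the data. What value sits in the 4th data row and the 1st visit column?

852

With rows in first-appearance order of patient, row 4 is patient=P36. visit columns in first-appearance order: v3, v5, v2, v4, v1; column 1 is v3.
Long rows with patient=P36, visit=v3: max(483, 852, 351) = 852.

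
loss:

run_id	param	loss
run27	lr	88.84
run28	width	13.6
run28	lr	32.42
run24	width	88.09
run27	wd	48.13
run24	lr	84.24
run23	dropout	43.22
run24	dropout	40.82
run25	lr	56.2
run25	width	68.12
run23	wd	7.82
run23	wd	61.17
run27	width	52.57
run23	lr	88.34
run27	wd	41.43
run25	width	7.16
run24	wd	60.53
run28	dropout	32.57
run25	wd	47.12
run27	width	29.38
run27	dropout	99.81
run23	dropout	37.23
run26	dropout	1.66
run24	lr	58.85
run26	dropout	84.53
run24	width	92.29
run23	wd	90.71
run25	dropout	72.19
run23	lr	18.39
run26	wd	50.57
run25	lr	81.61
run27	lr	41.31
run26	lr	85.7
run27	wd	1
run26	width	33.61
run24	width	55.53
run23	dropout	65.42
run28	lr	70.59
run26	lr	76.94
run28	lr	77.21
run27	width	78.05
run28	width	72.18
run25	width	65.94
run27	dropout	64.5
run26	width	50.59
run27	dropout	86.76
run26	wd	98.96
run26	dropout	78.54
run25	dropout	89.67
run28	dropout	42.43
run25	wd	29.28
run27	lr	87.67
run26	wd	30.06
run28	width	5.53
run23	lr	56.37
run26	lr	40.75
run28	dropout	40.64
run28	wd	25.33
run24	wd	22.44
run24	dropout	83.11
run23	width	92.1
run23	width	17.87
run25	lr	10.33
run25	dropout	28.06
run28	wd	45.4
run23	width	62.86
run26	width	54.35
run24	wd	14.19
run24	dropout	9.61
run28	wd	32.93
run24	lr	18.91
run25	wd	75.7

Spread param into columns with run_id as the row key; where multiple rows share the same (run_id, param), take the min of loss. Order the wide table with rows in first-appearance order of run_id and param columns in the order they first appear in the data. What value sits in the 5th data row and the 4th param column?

28.06

With rows in first-appearance order of run_id, row 5 is run_id=run25. param columns in first-appearance order: lr, width, wd, dropout; column 4 is dropout.
Long rows with run_id=run25, param=dropout: min(72.19, 89.67, 28.06) = 28.06.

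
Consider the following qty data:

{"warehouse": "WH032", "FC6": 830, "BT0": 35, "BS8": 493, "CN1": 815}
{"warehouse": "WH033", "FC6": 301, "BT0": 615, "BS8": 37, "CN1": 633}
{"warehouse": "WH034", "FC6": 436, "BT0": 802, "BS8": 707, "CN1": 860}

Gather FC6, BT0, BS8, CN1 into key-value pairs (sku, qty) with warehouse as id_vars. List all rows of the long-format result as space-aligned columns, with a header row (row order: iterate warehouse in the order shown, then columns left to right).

Each (warehouse, column) pair becomes one row: 3 × 4 = 12 rows.
For example, (WH032, FC6) → qty=830.

warehouse  sku  qty
WH032      FC6  830
WH032      BT0  35 
WH032      BS8  493
WH032      CN1  815
WH033      FC6  301
WH033      BT0  615
WH033      BS8  37 
WH033      CN1  633
WH034      FC6  436
WH034      BT0  802
WH034      BS8  707
WH034      CN1  860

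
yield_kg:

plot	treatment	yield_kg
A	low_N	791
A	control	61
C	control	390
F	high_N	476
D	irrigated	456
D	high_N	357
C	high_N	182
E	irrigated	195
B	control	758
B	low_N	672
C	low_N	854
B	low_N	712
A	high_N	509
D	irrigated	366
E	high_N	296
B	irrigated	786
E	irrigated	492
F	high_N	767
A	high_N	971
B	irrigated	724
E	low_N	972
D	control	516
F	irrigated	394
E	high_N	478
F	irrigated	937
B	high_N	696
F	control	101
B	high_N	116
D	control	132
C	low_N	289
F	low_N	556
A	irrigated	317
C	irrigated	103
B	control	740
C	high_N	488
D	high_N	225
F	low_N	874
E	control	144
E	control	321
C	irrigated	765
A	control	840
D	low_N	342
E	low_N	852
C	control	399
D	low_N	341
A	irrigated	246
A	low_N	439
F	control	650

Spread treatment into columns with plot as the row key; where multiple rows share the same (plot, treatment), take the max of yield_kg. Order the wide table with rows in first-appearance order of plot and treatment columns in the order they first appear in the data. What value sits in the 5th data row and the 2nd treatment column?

With rows in first-appearance order of plot, row 5 is plot=E. treatment columns in first-appearance order: low_N, control, high_N, irrigated; column 2 is control.
Long rows with plot=E, treatment=control: max(144, 321) = 321.

321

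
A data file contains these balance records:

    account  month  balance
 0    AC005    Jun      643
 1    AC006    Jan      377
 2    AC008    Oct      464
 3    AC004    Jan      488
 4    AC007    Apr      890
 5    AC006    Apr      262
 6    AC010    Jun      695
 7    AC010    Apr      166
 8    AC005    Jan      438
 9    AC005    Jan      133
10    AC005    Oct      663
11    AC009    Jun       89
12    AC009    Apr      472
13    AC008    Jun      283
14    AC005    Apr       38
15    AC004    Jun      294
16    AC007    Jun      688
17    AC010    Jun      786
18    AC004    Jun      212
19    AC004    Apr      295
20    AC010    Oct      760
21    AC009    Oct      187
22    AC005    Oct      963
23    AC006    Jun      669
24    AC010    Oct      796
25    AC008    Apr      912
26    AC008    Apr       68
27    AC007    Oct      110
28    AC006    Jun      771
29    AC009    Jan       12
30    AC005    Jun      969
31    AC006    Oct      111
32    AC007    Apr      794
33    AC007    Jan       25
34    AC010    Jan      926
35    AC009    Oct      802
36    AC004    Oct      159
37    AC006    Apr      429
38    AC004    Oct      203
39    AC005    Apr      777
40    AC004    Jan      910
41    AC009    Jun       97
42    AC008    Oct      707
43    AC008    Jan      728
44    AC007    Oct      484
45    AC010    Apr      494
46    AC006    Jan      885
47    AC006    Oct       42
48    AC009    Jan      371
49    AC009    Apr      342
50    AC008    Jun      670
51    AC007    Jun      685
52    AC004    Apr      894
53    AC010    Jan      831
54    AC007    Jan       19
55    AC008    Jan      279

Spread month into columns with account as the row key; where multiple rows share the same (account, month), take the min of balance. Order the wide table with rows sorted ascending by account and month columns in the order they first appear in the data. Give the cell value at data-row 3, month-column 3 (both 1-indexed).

42

With rows sorted ascending by account, row 3 is account=AC006. month columns in first-appearance order: Jun, Jan, Oct, Apr; column 3 is Oct.
Long rows with account=AC006, month=Oct: min(111, 42) = 42.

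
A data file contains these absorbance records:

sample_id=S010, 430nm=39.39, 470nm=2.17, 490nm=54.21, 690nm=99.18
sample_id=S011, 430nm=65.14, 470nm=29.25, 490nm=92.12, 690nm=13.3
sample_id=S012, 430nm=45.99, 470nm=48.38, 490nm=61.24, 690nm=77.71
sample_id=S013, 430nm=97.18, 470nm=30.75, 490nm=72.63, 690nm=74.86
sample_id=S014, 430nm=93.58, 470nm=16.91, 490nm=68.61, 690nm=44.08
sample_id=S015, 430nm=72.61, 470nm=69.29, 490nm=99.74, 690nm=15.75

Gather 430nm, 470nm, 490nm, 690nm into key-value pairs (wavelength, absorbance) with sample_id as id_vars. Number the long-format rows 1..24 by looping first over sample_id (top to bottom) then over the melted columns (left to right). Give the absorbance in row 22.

69.29

24 rows total (6 × 4). Row 22: index ⌊(22-1)/4⌋ = 5 into sample_id → S015; (22-1) mod 4 = 1 into the melted columns → 470nm.
So row 22 is (S015, 470nm, 69.29); absorbance = 69.29.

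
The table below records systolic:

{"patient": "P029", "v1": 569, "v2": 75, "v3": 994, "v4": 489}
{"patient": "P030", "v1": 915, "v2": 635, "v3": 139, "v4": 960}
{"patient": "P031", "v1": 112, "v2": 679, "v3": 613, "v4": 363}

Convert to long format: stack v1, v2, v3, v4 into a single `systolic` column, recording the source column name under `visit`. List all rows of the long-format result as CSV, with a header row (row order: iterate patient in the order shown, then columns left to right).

Each (patient, column) pair becomes one row: 3 × 4 = 12 rows.
For example, (P029, v1) → systolic=569.

patient,visit,systolic
P029,v1,569
P029,v2,75
P029,v3,994
P029,v4,489
P030,v1,915
P030,v2,635
P030,v3,139
P030,v4,960
P031,v1,112
P031,v2,679
P031,v3,613
P031,v4,363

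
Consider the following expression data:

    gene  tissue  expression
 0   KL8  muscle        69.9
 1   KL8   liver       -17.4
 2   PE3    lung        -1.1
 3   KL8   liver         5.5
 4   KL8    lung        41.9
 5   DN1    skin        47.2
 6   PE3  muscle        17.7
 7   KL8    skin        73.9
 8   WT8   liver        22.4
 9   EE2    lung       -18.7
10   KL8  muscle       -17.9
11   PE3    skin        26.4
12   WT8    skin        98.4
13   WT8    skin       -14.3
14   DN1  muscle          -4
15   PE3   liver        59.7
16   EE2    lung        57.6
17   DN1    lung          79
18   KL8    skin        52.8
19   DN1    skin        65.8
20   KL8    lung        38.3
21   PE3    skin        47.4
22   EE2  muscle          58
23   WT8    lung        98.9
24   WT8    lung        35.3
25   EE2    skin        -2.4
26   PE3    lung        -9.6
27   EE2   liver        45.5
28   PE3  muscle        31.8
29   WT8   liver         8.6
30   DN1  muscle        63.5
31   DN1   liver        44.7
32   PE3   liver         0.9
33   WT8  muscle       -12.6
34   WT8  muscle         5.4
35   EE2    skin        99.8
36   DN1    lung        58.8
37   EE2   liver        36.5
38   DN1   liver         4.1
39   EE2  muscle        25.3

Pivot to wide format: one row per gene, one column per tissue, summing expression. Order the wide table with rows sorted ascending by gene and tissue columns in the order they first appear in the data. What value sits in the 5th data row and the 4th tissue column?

84.1

With rows sorted ascending by gene, row 5 is gene=WT8. tissue columns in first-appearance order: muscle, liver, lung, skin; column 4 is skin.
Long rows with gene=WT8, tissue=skin: 98.4 + -14.3 = 84.1.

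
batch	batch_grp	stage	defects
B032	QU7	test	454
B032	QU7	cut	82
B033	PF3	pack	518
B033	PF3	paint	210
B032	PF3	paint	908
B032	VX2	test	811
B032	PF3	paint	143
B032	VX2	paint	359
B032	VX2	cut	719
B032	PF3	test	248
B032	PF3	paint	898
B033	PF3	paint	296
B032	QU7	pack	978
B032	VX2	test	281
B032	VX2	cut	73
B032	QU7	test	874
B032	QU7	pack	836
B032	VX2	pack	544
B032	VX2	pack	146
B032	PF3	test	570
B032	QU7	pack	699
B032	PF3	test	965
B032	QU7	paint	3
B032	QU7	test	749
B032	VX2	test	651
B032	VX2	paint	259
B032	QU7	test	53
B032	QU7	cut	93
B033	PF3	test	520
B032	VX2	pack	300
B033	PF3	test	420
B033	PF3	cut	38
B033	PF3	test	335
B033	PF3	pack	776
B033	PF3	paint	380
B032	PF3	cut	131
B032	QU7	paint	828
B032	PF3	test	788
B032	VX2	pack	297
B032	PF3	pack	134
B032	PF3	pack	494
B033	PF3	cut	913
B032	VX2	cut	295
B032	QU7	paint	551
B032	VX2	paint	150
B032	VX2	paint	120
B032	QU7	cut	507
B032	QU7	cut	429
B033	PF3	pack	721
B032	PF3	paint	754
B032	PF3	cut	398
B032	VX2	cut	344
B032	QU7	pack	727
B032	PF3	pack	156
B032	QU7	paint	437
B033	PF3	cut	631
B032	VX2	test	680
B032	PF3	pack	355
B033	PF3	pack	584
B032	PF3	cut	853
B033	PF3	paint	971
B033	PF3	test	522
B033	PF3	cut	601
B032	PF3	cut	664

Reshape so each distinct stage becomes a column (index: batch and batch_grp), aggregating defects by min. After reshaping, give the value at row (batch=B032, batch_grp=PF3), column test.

248

Rows with batch=B032, batch_grp=PF3 and stage=test: defects values are 248, 570, 965, 788.
min(248, 570, 965, 788) = 248.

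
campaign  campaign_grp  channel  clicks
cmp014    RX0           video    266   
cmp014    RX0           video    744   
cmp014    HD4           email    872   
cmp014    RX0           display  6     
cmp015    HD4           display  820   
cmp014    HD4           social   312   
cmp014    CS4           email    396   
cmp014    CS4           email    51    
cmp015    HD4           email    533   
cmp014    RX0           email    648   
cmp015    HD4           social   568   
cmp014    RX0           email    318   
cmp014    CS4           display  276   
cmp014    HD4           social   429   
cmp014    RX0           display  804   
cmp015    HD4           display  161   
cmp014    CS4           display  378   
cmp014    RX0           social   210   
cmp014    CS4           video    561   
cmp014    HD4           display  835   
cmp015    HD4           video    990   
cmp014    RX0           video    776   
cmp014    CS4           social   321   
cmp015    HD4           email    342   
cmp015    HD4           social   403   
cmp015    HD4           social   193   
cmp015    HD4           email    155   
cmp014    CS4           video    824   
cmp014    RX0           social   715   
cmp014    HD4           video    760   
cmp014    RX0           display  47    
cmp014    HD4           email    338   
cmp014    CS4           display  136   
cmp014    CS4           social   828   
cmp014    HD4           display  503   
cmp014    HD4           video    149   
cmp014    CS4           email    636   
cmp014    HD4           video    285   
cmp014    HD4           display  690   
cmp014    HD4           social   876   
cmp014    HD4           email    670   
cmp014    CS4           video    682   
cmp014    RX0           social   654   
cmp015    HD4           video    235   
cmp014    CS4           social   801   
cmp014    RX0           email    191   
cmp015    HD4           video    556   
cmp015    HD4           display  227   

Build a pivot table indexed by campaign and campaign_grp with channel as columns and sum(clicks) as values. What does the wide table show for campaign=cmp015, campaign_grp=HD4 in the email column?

Rows with campaign=cmp015, campaign_grp=HD4 and channel=email: clicks values are 533, 342, 155.
533 + 342 + 155 = 1030.

1030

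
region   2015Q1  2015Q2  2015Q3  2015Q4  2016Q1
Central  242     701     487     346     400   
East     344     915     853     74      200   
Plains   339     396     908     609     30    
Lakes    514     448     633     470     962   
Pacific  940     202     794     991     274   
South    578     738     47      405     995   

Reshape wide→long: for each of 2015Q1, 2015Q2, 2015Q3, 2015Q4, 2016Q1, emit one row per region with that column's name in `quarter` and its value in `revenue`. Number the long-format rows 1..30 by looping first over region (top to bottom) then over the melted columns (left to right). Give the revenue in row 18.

30 rows total (6 × 5). Row 18: index ⌊(18-1)/5⌋ = 3 into region → Lakes; (18-1) mod 5 = 2 into the melted columns → 2015Q3.
So row 18 is (Lakes, 2015Q3, 633); revenue = 633.

633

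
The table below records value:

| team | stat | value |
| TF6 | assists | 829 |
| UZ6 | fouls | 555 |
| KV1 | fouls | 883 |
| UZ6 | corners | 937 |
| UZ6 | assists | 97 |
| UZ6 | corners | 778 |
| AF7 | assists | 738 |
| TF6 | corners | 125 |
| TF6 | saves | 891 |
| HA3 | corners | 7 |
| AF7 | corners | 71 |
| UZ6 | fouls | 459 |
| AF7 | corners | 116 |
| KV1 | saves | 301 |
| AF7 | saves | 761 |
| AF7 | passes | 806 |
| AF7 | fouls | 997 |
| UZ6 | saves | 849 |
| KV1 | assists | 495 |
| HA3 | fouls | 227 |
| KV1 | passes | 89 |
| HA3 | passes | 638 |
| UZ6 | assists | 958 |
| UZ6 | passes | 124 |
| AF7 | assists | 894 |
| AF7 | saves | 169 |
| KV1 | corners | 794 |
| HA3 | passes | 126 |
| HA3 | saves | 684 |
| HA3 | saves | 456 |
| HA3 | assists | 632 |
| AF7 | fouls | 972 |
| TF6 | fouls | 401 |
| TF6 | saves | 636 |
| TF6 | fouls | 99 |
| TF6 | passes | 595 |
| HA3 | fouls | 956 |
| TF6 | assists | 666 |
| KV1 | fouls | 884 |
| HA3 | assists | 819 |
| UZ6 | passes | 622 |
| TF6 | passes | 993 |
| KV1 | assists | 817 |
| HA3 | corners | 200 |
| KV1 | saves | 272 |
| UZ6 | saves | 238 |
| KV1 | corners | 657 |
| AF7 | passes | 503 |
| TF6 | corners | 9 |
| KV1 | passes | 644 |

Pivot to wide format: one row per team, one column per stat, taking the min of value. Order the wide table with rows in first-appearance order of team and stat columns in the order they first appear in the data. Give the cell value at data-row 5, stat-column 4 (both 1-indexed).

With rows in first-appearance order of team, row 5 is team=HA3. stat columns in first-appearance order: assists, fouls, corners, saves, passes; column 4 is saves.
Long rows with team=HA3, stat=saves: min(684, 456) = 456.

456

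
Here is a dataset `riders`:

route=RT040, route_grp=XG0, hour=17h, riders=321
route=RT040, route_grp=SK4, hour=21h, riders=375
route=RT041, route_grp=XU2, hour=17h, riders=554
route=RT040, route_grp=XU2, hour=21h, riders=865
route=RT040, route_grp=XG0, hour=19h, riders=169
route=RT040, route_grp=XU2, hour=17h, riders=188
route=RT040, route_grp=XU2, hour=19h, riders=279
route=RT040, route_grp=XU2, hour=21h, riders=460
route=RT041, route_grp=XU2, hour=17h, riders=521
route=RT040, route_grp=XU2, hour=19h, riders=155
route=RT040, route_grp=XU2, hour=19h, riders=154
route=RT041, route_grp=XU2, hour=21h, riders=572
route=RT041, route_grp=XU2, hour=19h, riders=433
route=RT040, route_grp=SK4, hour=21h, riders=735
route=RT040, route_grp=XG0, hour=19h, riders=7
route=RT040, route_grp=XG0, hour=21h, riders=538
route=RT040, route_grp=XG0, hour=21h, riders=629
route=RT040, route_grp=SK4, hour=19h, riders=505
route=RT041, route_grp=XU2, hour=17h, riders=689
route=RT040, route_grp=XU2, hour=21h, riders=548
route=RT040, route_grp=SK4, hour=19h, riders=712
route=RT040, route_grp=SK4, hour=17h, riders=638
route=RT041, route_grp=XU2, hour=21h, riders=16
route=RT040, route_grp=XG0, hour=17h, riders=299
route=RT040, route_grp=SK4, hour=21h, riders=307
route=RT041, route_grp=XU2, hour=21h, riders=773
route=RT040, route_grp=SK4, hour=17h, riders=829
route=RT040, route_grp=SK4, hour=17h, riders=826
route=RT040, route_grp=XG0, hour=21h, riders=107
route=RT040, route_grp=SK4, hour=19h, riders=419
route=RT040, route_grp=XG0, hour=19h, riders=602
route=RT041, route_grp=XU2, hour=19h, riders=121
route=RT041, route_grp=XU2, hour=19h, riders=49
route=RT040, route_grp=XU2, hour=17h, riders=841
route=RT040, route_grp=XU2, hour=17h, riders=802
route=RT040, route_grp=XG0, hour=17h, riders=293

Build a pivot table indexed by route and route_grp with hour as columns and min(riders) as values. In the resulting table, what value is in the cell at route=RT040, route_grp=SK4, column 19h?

419

Rows with route=RT040, route_grp=SK4 and hour=19h: riders values are 505, 712, 419.
min(505, 712, 419) = 419.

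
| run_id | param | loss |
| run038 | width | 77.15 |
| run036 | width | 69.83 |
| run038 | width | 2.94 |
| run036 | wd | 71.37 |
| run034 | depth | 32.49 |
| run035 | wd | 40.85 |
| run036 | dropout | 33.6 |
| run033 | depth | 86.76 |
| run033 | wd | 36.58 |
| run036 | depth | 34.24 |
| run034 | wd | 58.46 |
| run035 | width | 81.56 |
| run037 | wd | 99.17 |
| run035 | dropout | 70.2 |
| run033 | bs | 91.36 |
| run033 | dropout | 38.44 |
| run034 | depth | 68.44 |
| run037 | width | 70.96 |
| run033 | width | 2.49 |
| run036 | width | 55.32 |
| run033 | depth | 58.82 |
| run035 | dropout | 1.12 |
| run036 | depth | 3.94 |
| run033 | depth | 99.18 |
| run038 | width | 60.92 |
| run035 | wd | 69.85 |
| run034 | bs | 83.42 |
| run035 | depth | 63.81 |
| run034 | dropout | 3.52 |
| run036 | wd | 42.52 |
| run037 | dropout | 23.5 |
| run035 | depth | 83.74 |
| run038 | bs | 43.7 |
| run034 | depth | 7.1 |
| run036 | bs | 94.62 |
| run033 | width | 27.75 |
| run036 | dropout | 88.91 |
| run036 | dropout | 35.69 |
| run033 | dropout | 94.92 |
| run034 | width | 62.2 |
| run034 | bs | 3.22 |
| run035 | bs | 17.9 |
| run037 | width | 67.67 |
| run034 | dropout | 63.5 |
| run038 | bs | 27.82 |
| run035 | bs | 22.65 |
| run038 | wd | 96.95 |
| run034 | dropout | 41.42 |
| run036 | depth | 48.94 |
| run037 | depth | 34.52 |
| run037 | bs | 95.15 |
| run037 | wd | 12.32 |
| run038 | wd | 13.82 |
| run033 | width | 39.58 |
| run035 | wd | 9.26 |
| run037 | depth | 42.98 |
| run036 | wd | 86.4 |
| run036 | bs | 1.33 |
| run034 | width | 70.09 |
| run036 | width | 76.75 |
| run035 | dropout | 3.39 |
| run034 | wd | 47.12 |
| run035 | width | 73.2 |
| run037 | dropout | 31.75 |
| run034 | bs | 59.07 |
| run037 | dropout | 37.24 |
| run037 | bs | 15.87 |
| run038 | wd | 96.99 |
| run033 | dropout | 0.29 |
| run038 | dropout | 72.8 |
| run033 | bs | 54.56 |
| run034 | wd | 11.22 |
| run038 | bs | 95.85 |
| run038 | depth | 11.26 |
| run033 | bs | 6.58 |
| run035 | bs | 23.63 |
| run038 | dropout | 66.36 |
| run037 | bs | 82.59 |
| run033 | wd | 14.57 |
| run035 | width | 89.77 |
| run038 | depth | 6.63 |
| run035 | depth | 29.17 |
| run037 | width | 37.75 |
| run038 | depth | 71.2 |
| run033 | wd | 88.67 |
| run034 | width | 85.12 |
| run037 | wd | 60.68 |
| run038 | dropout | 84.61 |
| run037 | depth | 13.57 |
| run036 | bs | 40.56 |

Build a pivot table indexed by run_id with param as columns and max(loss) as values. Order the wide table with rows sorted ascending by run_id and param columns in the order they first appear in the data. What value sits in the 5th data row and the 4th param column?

37.24

With rows sorted ascending by run_id, row 5 is run_id=run037. param columns in first-appearance order: width, wd, depth, dropout, bs; column 4 is dropout.
Long rows with run_id=run037, param=dropout: max(23.5, 31.75, 37.24) = 37.24.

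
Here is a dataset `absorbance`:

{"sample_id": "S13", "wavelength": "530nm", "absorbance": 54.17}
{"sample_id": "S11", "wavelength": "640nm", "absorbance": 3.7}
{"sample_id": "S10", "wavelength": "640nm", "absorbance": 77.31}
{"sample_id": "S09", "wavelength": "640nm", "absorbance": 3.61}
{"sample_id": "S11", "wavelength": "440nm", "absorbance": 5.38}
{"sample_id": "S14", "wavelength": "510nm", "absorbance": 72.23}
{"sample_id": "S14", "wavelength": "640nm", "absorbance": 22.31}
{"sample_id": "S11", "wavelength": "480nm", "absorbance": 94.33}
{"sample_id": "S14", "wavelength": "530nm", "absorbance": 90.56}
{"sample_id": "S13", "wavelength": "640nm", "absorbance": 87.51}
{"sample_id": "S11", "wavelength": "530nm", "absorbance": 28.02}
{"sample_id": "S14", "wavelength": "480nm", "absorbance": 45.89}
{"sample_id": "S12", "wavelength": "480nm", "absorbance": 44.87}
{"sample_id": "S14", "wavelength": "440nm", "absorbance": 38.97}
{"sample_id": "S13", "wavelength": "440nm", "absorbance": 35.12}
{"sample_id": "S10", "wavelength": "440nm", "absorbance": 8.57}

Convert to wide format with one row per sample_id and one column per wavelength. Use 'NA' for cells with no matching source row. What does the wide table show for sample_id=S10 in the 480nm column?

No long-format row has sample_id=S10 and wavelength=480nm, so the cell is NA.

NA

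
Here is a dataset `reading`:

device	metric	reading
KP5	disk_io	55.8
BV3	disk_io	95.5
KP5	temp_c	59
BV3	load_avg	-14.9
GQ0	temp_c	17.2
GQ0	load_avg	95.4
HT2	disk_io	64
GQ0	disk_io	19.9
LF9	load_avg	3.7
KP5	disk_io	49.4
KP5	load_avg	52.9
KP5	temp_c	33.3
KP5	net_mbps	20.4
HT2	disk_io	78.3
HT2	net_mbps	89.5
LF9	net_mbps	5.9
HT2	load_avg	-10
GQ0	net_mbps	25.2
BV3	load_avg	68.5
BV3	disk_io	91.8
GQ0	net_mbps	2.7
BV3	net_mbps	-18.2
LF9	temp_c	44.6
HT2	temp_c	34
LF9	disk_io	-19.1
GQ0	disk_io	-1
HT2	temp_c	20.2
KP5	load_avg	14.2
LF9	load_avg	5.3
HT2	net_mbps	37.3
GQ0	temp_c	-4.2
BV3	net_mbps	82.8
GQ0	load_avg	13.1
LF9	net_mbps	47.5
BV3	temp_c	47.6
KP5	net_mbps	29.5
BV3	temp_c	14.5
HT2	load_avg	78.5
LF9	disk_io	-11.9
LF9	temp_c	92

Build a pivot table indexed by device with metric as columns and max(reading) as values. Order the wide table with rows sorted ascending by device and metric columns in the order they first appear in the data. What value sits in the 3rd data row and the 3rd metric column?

With rows sorted ascending by device, row 3 is device=HT2. metric columns in first-appearance order: disk_io, temp_c, load_avg, net_mbps; column 3 is load_avg.
Long rows with device=HT2, metric=load_avg: max(-10, 78.5) = 78.5.

78.5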